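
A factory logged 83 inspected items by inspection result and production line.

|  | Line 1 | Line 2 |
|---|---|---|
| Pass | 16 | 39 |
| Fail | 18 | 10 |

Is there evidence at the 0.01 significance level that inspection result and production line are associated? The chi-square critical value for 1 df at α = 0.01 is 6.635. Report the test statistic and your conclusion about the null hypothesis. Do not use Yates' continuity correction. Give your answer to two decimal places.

9.50; reject H₀

Row totals: 55, 28. Column totals: 34, 49. Grand total N = 83.
Expected counts (row total × column total / N):
  Pass, Line 1: 55×34/83 = 22.530
  Pass, Line 2: 55×49/83 = 32.470
  Fail, Line 1: 28×34/83 = 11.470
  Fail, Line 2: 28×49/83 = 16.530
Contributions (O − E)²/E:
  (16 − 22.530)²/22.530 = 1.8926
  (39 − 32.470)²/32.470 = 1.3132
  (18 − 11.470)²/11.470 = 3.7176
  (10 − 16.530)²/16.530 = 2.5796
χ² = 1.8926 + 1.3132 + 3.7176 + 2.5796 = 9.50
df = (2−1)(2−1) = 1. Since 9.50 > 6.635, reject the null hypothesis of independence at α = 0.01.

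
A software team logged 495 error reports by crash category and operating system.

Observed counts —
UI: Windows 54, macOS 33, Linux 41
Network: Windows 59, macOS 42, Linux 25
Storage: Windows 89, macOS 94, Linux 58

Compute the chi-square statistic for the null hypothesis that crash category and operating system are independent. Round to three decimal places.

10.328

Row totals: 128, 126, 241. Column totals: 202, 169, 124. Grand total N = 495.
Expected counts (row total × column total / N):
  UI, Windows: 128×202/495 = 52.2343
  UI, macOS: 128×169/495 = 43.7010
  UI, Linux: 128×124/495 = 32.0646
  Network, Windows: 126×202/495 = 51.4182
  Network, macOS: 126×169/495 = 43.0182
  Network, Linux: 126×124/495 = 31.5636
  Storage, Windows: 241×202/495 = 98.3475
  Storage, macOS: 241×169/495 = 82.2808
  Storage, Linux: 241×124/495 = 60.3717
Contributions (O − E)²/E:
  (54 − 52.2343)²/52.2343 = 0.0597
  (33 − 43.7010)²/43.7010 = 2.6203
  (41 − 32.0646)²/32.0646 = 2.4900
  (59 − 51.4182)²/51.4182 = 1.1180
  (42 − 43.0182)²/43.0182 = 0.0241
  (25 − 31.5636)²/31.5636 = 1.3649
  (89 − 98.3475)²/98.3475 = 0.8884
  (94 − 82.2808)²/82.2808 = 1.6692
  (58 − 60.3717)²/60.3717 = 0.0932
χ² = 0.0597 + 2.6203 + 2.4900 + 1.1180 + 0.0241 + 1.3649 + 0.8884 + 1.6692 + 0.0932 = 10.328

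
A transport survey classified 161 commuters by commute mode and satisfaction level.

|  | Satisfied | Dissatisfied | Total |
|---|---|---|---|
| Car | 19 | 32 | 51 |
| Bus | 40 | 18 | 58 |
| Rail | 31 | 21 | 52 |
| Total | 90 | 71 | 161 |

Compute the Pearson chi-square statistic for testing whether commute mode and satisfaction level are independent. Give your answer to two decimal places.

11.50

Grand total N = 161.
Expected counts (row total × column total / N):
  Car, Satisfied: 51×90/161 = 28.5093
  Car, Dissatisfied: 51×71/161 = 22.4907
  Bus, Satisfied: 58×90/161 = 32.4224
  Bus, Dissatisfied: 58×71/161 = 25.5776
  Rail, Satisfied: 52×90/161 = 29.0683
  Rail, Dissatisfied: 52×71/161 = 22.9317
Contributions (O − E)²/E:
  (19 − 28.5093)²/28.5093 = 3.1718
  (32 − 22.4907)²/22.4907 = 4.0206
  (40 − 32.4224)²/32.4224 = 1.7710
  (18 − 25.5776)²/25.5776 = 2.2449
  (31 − 29.0683)²/29.0683 = 0.1284
  (21 − 22.9317)²/22.9317 = 0.1627
χ² = 3.1718 + 4.0206 + 1.7710 + 2.2449 + 0.1284 + 0.1627 = 11.50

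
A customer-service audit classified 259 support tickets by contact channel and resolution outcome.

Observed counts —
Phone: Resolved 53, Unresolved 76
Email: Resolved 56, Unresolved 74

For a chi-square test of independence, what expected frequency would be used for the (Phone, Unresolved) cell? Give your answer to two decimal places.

Row total (Phone) = 129; column total (Unresolved) = 150; grand total N = 259.
Expected count = (row total × column total) / N = 129 × 150 / 259 = 74.71.

74.71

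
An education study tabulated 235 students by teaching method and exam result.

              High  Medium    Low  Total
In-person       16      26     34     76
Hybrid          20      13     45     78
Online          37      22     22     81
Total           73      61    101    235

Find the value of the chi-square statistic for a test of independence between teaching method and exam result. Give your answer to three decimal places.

Grand total N = 235.
Expected counts (row total × column total / N):
  In-person, High: 76×73/235 = 23.6085
  In-person, Medium: 76×61/235 = 19.7277
  In-person, Low: 76×101/235 = 32.6638
  Hybrid, High: 78×73/235 = 24.2298
  Hybrid, Medium: 78×61/235 = 20.2468
  Hybrid, Low: 78×101/235 = 33.5234
  Online, High: 81×73/235 = 25.1617
  Online, Medium: 81×61/235 = 21.0255
  Online, Low: 81×101/235 = 34.8128
Contributions (O − E)²/E:
  (16 − 23.6085)²/23.6085 = 2.4521
  (26 − 19.7277)²/19.7277 = 1.9942
  (34 − 32.6638)²/32.6638 = 0.0547
  (20 − 24.2298)²/24.2298 = 0.7384
  (13 − 20.2468)²/20.2468 = 2.5938
  (45 − 33.5234)²/33.5234 = 3.9290
  (37 − 25.1617)²/25.1617 = 5.5698
  (22 − 21.0255)²/21.0255 = 0.0452
  (22 − 34.8128)²/34.8128 = 4.7157
χ² = 2.4521 + 1.9942 + 0.0547 + 0.7384 + 2.5938 + 3.9290 + 5.5698 + 0.0452 + 4.7157 = 22.093

22.093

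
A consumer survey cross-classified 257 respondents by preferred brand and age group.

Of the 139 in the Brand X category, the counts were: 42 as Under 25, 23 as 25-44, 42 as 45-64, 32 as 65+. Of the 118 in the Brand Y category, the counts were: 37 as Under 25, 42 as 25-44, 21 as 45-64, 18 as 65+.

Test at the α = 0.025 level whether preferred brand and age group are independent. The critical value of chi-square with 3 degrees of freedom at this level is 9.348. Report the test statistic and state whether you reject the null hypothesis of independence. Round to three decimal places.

Row totals: 139, 118. Column totals: 79, 65, 63, 50. Grand total N = 257.
Expected counts (row total × column total / N):
  Brand X, Under 25: 139×79/257 = 42.7276
  Brand X, 25-44: 139×65/257 = 35.1556
  Brand X, 45-64: 139×63/257 = 34.0739
  Brand X, 65+: 139×50/257 = 27.0428
  Brand Y, Under 25: 118×79/257 = 36.2724
  Brand Y, 25-44: 118×65/257 = 29.8444
  Brand Y, 45-64: 118×63/257 = 28.9261
  Brand Y, 65+: 118×50/257 = 22.9572
Contributions (O − E)²/E:
  (42 − 42.7276)²/42.7276 = 0.0124
  (23 − 35.1556)²/35.1556 = 4.2030
  (42 − 34.0739)²/34.0739 = 1.8437
  (32 − 27.0428)²/27.0428 = 0.9087
  (37 − 36.2724)²/36.2724 = 0.0146
  (42 − 29.8444)²/29.8444 = 4.9510
  (21 − 28.9261)²/28.9261 = 2.1718
  (18 − 22.9572)²/22.9572 = 1.0704
χ² = 0.0124 + 4.2030 + 1.8437 + 0.9087 + 0.0146 + 4.9510 + 2.1718 + 1.0704 = 15.176
df = (2−1)(4−1) = 3. Since 15.176 > 9.348, reject the null hypothesis of independence at α = 0.025.

15.176; reject H₀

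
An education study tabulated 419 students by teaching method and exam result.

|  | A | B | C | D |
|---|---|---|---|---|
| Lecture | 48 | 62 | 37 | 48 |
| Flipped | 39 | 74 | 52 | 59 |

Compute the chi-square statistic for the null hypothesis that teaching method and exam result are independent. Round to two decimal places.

3.66

Row totals: 195, 224. Column totals: 87, 136, 89, 107. Grand total N = 419.
Expected counts (row total × column total / N):
  Lecture, A: 195×87/419 = 40.489
  Lecture, B: 195×136/419 = 63.294
  Lecture, C: 195×89/419 = 41.420
  Lecture, D: 195×107/419 = 49.797
  Flipped, A: 224×87/419 = 46.511
  Flipped, B: 224×136/419 = 72.706
  Flipped, C: 224×89/419 = 47.580
  Flipped, D: 224×107/419 = 57.203
Contributions (O − E)²/E:
  (48 − 40.489)²/40.489 = 1.3933
  (62 − 63.294)²/63.294 = 0.0265
  (37 − 41.420)²/41.420 = 0.4717
  (48 − 49.797)²/49.797 = 0.0648
  (39 − 46.511)²/46.511 = 1.2129
  (74 − 72.706)²/72.706 = 0.0230
  (52 − 47.580)²/47.580 = 0.4106
  (59 − 57.203)²/57.203 = 0.0565
χ² = 1.3933 + 0.0265 + 0.4717 + 0.0648 + 1.2129 + 0.0230 + 0.4106 + 0.0565 = 3.66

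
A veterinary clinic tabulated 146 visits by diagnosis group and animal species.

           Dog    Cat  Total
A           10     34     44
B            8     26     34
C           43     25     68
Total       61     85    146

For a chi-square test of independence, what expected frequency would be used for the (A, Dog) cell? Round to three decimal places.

Row total (A) = 44; column total (Dog) = 61; grand total N = 146.
Expected count = (row total × column total) / N = 44 × 61 / 146 = 18.384.

18.384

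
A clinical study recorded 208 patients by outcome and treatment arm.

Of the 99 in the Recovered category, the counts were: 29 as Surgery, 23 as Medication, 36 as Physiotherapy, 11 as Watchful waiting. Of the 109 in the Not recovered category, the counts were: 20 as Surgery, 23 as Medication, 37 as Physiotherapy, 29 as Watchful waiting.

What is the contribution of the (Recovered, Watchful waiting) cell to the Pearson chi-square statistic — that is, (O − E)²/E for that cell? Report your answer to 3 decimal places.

Row total (Recovered) = 99; column total (Watchful waiting) = 40; N = 208.
Expected count E = 99 × 40 / 208 = 19.0385.
Contribution = (O − E)²/E = (11 − 19.0385)² / 19.0385 = 3.394.

3.394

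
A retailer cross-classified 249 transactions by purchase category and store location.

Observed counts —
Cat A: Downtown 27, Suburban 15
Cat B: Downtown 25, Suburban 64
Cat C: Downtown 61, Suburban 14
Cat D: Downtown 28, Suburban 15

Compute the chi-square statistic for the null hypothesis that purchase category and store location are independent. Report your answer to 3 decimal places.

Row totals: 42, 89, 75, 43. Column totals: 141, 108. Grand total N = 249.
Expected counts (row total × column total / N):
  Cat A, Downtown: 42×141/249 = 23.7831
  Cat A, Suburban: 42×108/249 = 18.2169
  Cat B, Downtown: 89×141/249 = 50.3976
  Cat B, Suburban: 89×108/249 = 38.6024
  Cat C, Downtown: 75×141/249 = 42.4699
  Cat C, Suburban: 75×108/249 = 32.5301
  Cat D, Downtown: 43×141/249 = 24.3494
  Cat D, Suburban: 43×108/249 = 18.6506
Contributions (O − E)²/E:
  (27 − 23.7831)²/23.7831 = 0.4351
  (15 − 18.2169)²/18.2169 = 0.5681
  (25 − 50.3976)²/50.3976 = 12.7990
  (64 − 38.6024)²/38.6024 = 16.7098
  (61 − 42.4699)²/42.4699 = 8.0849
  (14 − 32.5301)²/32.5301 = 10.5553
  (28 − 24.3494)²/24.3494 = 0.5473
  (15 − 18.6506)²/18.6506 = 0.7146
χ² = 0.4351 + 0.5681 + 12.7990 + 16.7098 + 8.0849 + 10.5553 + 0.5473 + 0.7146 = 50.414

50.414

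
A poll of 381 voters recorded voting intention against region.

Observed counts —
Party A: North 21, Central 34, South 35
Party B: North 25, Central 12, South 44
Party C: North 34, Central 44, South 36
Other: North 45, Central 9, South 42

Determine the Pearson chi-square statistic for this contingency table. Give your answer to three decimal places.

Row totals: 90, 81, 114, 96. Column totals: 125, 99, 157. Grand total N = 381.
Expected counts (row total × column total / N):
  Party A, North: 90×125/381 = 29.52756
  Party A, Central: 90×99/381 = 23.38583
  Party A, South: 90×157/381 = 37.08661
  Party B, North: 81×125/381 = 26.57480
  Party B, Central: 81×99/381 = 21.04724
  Party B, South: 81×157/381 = 33.37795
  Party C, North: 114×125/381 = 37.40157
  Party C, Central: 114×99/381 = 29.62205
  Party C, South: 114×157/381 = 46.97638
  Other, North: 96×125/381 = 31.49606
  Other, Central: 96×99/381 = 24.94488
  Other, South: 96×157/381 = 39.55906
Contributions (O − E)²/E:
  (21 − 29.52756)²/29.52756 = 2.4628
  (34 − 23.38583)²/23.38583 = 4.8175
  (35 − 37.08661)²/37.08661 = 0.1174
  (25 − 26.57480)²/26.57480 = 0.0933
  (12 − 21.04724)²/21.04724 = 3.8890
  (44 − 33.37795)²/33.37795 = 3.3803
  (34 − 37.40157)²/37.40157 = 0.3094
  (44 − 29.62205)²/29.62205 = 6.9788
  (36 − 46.97638)²/46.97638 = 2.5647
  (45 − 31.49606)²/31.49606 = 5.7898
  (9 − 24.94488)²/24.94488 = 10.1920
  (42 − 39.55906)²/39.55906 = 0.1506
χ² = 2.4628 + 4.8175 + 0.1174 + 0.0933 + 3.8890 + 3.3803 + 0.3094 + 6.9788 + 2.5647 + 5.7898 + 10.1920 + 0.1506 = 40.746

40.746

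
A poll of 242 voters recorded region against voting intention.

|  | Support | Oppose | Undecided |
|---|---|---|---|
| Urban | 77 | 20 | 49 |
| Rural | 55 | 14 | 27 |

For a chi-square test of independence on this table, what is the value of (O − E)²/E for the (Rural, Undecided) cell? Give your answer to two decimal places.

Row total (Rural) = 96; column total (Undecided) = 76; N = 242.
Expected count E = 96 × 76 / 242 = 30.149.
Contribution = (O − E)²/E = (27 − 30.149)² / 30.149 = 0.33.

0.33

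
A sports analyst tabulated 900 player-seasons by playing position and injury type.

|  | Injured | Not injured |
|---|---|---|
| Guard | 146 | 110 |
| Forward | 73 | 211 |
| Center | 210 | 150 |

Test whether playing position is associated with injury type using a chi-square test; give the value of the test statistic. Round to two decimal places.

Row totals: 256, 284, 360. Column totals: 429, 471. Grand total N = 900.
Expected counts (row total × column total / N):
  Guard, Injured: 256×429/900 = 122.027
  Guard, Not injured: 256×471/900 = 133.973
  Forward, Injured: 284×429/900 = 135.373
  Forward, Not injured: 284×471/900 = 148.627
  Center, Injured: 360×429/900 = 171.600
  Center, Not injured: 360×471/900 = 188.400
Contributions (O − E)²/E:
  (146 − 122.027)²/122.027 = 4.7097
  (110 − 133.973)²/133.973 = 4.2897
  (73 − 135.373)²/135.373 = 28.7383
  (211 − 148.627)²/148.627 = 26.1755
  (210 − 171.600)²/171.600 = 8.5930
  (150 − 188.400)²/188.400 = 7.8268
χ² = 4.7097 + 4.2897 + 28.7383 + 26.1755 + 8.5930 + 7.8268 = 80.33

80.33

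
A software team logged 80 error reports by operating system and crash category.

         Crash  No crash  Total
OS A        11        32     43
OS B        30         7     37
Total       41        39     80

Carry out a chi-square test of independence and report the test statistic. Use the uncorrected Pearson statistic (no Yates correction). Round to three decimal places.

Grand total N = 80.
Expected counts (row total × column total / N):
  OS A, Crash: 43×41/80 = 22.0375
  OS A, No crash: 43×39/80 = 20.9625
  OS B, Crash: 37×41/80 = 18.9625
  OS B, No crash: 37×39/80 = 18.0375
Contributions (O − E)²/E:
  (11 − 22.0375)²/22.0375 = 5.5281
  (32 − 20.9625)²/20.9625 = 5.8116
  (30 − 18.9625)²/18.9625 = 6.4246
  (7 − 18.0375)²/18.0375 = 6.7541
χ² = 5.5281 + 5.8116 + 6.4246 + 6.7541 = 24.518

24.518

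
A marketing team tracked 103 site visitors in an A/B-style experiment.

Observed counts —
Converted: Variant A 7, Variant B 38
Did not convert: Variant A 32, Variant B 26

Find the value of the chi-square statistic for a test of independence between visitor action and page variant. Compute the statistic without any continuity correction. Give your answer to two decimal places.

Row totals: 45, 58. Column totals: 39, 64. Grand total N = 103.
Expected counts (row total × column total / N):
  Converted, Variant A: 45×39/103 = 17.039
  Converted, Variant B: 45×64/103 = 27.961
  Did not convert, Variant A: 58×39/103 = 21.961
  Did not convert, Variant B: 58×64/103 = 36.039
Contributions (O − E)²/E:
  (7 − 17.039)²/17.039 = 5.9148
  (38 − 27.961)²/27.961 = 3.6044
  (32 − 21.961)²/21.961 = 4.5891
  (26 − 36.039)²/36.039 = 2.7965
χ² = 5.9148 + 3.6044 + 4.5891 + 2.7965 = 16.90

16.90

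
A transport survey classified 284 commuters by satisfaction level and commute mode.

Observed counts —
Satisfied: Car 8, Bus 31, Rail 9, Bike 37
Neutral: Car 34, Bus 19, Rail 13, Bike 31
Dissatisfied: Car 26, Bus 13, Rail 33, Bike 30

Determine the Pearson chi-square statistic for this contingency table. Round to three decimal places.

41.811

Row totals: 85, 97, 102. Column totals: 68, 63, 55, 98. Grand total N = 284.
Expected counts (row total × column total / N):
  Satisfied, Car: 85×68/284 = 20.35211
  Satisfied, Bus: 85×63/284 = 18.85563
  Satisfied, Rail: 85×55/284 = 16.46127
  Satisfied, Bike: 85×98/284 = 29.33099
  Neutral, Car: 97×68/284 = 23.22535
  Neutral, Bus: 97×63/284 = 21.51761
  Neutral, Rail: 97×55/284 = 18.78521
  Neutral, Bike: 97×98/284 = 33.47183
  Dissatisfied, Car: 102×68/284 = 24.42254
  Dissatisfied, Bus: 102×63/284 = 22.62676
  Dissatisfied, Rail: 102×55/284 = 19.75352
  Dissatisfied, Bike: 102×98/284 = 35.19718
Contributions (O − E)²/E:
  (8 − 20.35211)²/20.35211 = 7.4967
  (31 − 18.85563)²/18.85563 = 7.8218
  (9 − 16.46127)²/16.46127 = 3.3819
  (37 − 29.33099)²/29.33099 = 2.0052
  (34 − 23.22535)²/23.22535 = 4.9986
  (19 − 21.51761)²/21.51761 = 0.2946
  (13 − 18.78521)²/18.78521 = 1.7816
  (31 − 33.47183)²/33.47183 = 0.1825
  (26 − 24.42254)²/24.42254 = 0.1019
  (13 − 22.62676)²/22.62676 = 4.0958
  (33 − 19.75352)²/19.75352 = 8.8829
  (30 − 35.19718)²/35.19718 = 0.7674
χ² = 7.4967 + 7.8218 + 3.3819 + 2.0052 + 4.9986 + 0.2946 + 1.7816 + 0.1825 + 0.1019 + 4.0958 + 8.8829 + 0.7674 = 41.811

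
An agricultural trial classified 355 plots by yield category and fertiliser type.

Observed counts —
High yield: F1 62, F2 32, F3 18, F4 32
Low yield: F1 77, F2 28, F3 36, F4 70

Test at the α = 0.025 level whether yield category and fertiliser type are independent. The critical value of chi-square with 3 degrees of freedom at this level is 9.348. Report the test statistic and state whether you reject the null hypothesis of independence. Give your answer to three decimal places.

Row totals: 144, 211. Column totals: 139, 60, 54, 102. Grand total N = 355.
Expected counts (row total × column total / N):
  High yield, F1: 144×139/355 = 56.3831
  High yield, F2: 144×60/355 = 24.3380
  High yield, F3: 144×54/355 = 21.9042
  High yield, F4: 144×102/355 = 41.3746
  Low yield, F1: 211×139/355 = 82.6169
  Low yield, F2: 211×60/355 = 35.6620
  Low yield, F3: 211×54/355 = 32.0958
  Low yield, F4: 211×102/355 = 60.6254
Contributions (O − E)²/E:
  (62 − 56.3831)²/56.3831 = 0.5596
  (32 − 24.3380)²/24.3380 = 2.4121
  (18 − 21.9042)²/21.9042 = 0.6959
  (32 − 41.3746)²/41.3746 = 2.1241
  (77 − 82.6169)²/82.6169 = 0.3819
  (28 − 35.6620)²/35.6620 = 1.6462
  (36 − 32.0958)²/32.0958 = 0.4749
  (70 − 60.6254)²/60.6254 = 1.4496
χ² = 0.5596 + 2.4121 + 0.6959 + 2.1241 + 0.3819 + 1.6462 + 0.4749 + 1.4496 = 9.744
df = (2−1)(4−1) = 3. Since 9.744 > 9.348, reject the null hypothesis of independence at α = 0.025.

9.744; reject H₀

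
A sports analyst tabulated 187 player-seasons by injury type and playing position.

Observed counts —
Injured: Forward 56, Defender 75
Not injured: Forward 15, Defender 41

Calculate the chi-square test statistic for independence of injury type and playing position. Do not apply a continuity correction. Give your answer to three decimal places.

4.244

Row totals: 131, 56. Column totals: 71, 116. Grand total N = 187.
Expected counts (row total × column total / N):
  Injured, Forward: 131×71/187 = 49.7380
  Injured, Defender: 131×116/187 = 81.2620
  Not injured, Forward: 56×71/187 = 21.2620
  Not injured, Defender: 56×116/187 = 34.7380
Contributions (O − E)²/E:
  (56 − 49.7380)²/49.7380 = 0.7884
  (75 − 81.2620)²/81.2620 = 0.4825
  (15 − 21.2620)²/21.2620 = 1.8443
  (41 − 34.7380)²/34.7380 = 1.1288
χ² = 0.7884 + 0.4825 + 1.8443 + 1.1288 = 4.244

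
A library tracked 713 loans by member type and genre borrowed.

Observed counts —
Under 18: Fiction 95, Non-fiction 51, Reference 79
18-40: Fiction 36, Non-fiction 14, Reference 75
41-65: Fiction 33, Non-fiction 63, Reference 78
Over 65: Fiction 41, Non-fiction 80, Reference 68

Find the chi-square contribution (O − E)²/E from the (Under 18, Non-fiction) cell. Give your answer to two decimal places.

3.26

Row total (Under 18) = 225; column total (Non-fiction) = 208; N = 713.
Expected count E = 225 × 208 / 713 = 65.638.
Contribution = (O − E)²/E = (51 − 65.638)² / 65.638 = 3.26.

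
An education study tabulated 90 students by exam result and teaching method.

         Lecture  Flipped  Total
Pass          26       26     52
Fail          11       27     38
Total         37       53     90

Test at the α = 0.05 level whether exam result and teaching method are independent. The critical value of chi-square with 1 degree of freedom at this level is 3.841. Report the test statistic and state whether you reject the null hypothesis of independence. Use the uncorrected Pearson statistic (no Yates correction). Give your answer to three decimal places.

4.019; reject H₀

Grand total N = 90.
Expected counts (row total × column total / N):
  Pass, Lecture: 52×37/90 = 21.3778
  Pass, Flipped: 52×53/90 = 30.6222
  Fail, Lecture: 38×37/90 = 15.6222
  Fail, Flipped: 38×53/90 = 22.3778
Contributions (O − E)²/E:
  (26 − 21.3778)²/21.3778 = 0.9994
  (26 − 30.6222)²/30.6222 = 0.6977
  (11 − 15.6222)²/15.6222 = 1.3676
  (27 − 22.3778)²/22.3778 = 0.9547
χ² = 0.9994 + 0.6977 + 1.3676 + 0.9547 = 4.019
df = (2−1)(2−1) = 1. Since 4.019 > 3.841, reject the null hypothesis of independence at α = 0.05.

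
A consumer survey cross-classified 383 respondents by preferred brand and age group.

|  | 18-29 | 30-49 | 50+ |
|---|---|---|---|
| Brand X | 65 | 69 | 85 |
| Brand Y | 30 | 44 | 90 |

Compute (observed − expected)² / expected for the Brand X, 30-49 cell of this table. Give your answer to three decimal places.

Row total (Brand X) = 219; column total (30-49) = 113; N = 383.
Expected count E = 219 × 113 / 383 = 64.6136.
Contribution = (O − E)²/E = (69 − 64.6136)² / 64.6136 = 0.298.

0.298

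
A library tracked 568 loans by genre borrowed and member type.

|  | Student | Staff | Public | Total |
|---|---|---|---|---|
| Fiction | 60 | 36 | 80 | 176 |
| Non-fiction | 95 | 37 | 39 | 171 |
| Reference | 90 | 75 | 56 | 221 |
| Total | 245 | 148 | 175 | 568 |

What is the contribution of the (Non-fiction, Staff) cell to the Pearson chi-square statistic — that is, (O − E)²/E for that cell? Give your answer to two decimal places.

Row total (Non-fiction) = 171; column total (Staff) = 148; N = 568.
Expected count E = 171 × 148 / 568 = 44.556.
Contribution = (O − E)²/E = (37 − 44.556)² / 44.556 = 1.28.

1.28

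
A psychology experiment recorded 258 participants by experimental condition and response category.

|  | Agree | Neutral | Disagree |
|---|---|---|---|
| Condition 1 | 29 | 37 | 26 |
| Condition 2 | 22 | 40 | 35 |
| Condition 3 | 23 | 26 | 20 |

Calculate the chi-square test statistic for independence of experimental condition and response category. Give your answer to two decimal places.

3.22

Row totals: 92, 97, 69. Column totals: 74, 103, 81. Grand total N = 258.
Expected counts (row total × column total / N):
  Condition 1, Agree: 92×74/258 = 26.388
  Condition 1, Neutral: 92×103/258 = 36.729
  Condition 1, Disagree: 92×81/258 = 28.884
  Condition 2, Agree: 97×74/258 = 27.822
  Condition 2, Neutral: 97×103/258 = 38.725
  Condition 2, Disagree: 97×81/258 = 30.453
  Condition 3, Agree: 69×74/258 = 19.791
  Condition 3, Neutral: 69×103/258 = 27.547
  Condition 3, Disagree: 69×81/258 = 21.663
Contributions (O − E)²/E:
  (29 − 26.388)²/26.388 = 0.2585
  (37 − 36.729)²/36.729 = 0.0020
  (26 − 28.884)²/28.884 = 0.2880
  (22 − 27.822)²/27.822 = 1.2183
  (40 − 38.725)²/38.725 = 0.0420
  (35 − 30.453)²/30.453 = 0.6789
  (23 − 19.791)²/19.791 = 0.5203
  (26 − 27.547)²/27.547 = 0.0869
  (20 − 21.663)²/21.663 = 0.1277
χ² = 0.2585 + 0.0020 + 0.2880 + 1.2183 + 0.0420 + 0.6789 + 0.5203 + 0.0869 + 0.1277 = 3.22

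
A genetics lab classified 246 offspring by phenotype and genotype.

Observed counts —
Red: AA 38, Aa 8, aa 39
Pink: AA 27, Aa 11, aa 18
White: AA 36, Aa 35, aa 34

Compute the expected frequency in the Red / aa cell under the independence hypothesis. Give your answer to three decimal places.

31.443

Row total (Red) = 85; column total (aa) = 91; grand total N = 246.
Expected count = (row total × column total) / N = 85 × 91 / 246 = 31.443.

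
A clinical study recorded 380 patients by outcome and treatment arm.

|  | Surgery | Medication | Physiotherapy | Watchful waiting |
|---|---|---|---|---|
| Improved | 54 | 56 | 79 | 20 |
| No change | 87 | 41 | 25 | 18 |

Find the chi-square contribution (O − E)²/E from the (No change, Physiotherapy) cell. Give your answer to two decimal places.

10.15

Row total (No change) = 171; column total (Physiotherapy) = 104; N = 380.
Expected count E = 171 × 104 / 380 = 46.800.
Contribution = (O − E)²/E = (25 − 46.800)² / 46.800 = 10.15.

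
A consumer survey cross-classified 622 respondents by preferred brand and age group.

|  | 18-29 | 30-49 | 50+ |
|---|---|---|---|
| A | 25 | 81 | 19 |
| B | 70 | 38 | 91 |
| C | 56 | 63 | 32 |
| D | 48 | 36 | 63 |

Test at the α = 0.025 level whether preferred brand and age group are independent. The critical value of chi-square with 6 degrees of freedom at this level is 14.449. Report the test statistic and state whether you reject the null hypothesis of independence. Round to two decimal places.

Row totals: 125, 199, 151, 147. Column totals: 199, 218, 205. Grand total N = 622.
Expected counts (row total × column total / N):
  A, 18-29: 125×199/622 = 39.992
  A, 30-49: 125×218/622 = 43.810
  A, 50+: 125×205/622 = 41.198
  B, 18-29: 199×199/622 = 63.667
  B, 30-49: 199×218/622 = 69.746
  B, 50+: 199×205/622 = 65.587
  C, 18-29: 151×199/622 = 48.310
  C, 30-49: 151×218/622 = 52.923
  C, 50+: 151×205/622 = 49.767
  D, 18-29: 147×199/622 = 47.031
  D, 30-49: 147×218/622 = 51.521
  D, 50+: 147×205/622 = 48.449
Contributions (O − E)²/E:
  (25 − 39.992)²/39.992 = 5.6201
  (81 − 43.810)²/43.810 = 31.5703
  (19 − 41.198)²/41.198 = 11.9606
  (70 − 63.667)²/63.667 = 0.6299
  (38 − 69.746)²/69.746 = 14.4497
  (91 − 65.587)²/65.587 = 9.8468
  (56 − 48.310)²/48.310 = 1.2241
  (63 − 52.923)²/52.923 = 1.9187
  (32 − 49.767)²/49.767 = 6.3429
  (48 − 47.031)²/47.031 = 0.0200
  (36 − 51.521)²/51.521 = 4.6758
  (63 − 48.449)²/48.449 = 4.3702
χ² = 5.6201 + 31.5703 + 11.9606 + 0.6299 + 14.4497 + 9.8468 + 1.2241 + 1.9187 + 6.3429 + 0.0200 + 4.6758 + 4.3702 = 92.63
df = (4−1)(3−1) = 6. Since 92.63 > 14.449, reject the null hypothesis of independence at α = 0.025.

92.63; reject H₀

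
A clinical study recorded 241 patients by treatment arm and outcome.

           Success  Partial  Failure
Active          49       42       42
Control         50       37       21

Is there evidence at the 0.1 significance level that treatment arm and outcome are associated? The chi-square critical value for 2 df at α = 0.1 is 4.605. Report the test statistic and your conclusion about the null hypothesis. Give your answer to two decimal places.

Row totals: 133, 108. Column totals: 99, 79, 63. Grand total N = 241.
Expected counts (row total × column total / N):
  Active, Success: 133×99/241 = 54.635
  Active, Partial: 133×79/241 = 43.598
  Active, Failure: 133×63/241 = 34.768
  Control, Success: 108×99/241 = 44.365
  Control, Partial: 108×79/241 = 35.402
  Control, Failure: 108×63/241 = 28.232
Contributions (O − E)²/E:
  (49 − 54.635)²/54.635 = 0.5812
  (42 − 43.598)²/43.598 = 0.0586
  (42 − 34.768)²/34.768 = 1.5043
  (50 − 44.365)²/44.365 = 0.7157
  (37 − 35.402)²/35.402 = 0.0721
  (21 − 28.232)²/28.232 = 1.8526
χ² = 0.5812 + 0.0586 + 1.5043 + 0.7157 + 0.0721 + 1.8526 = 4.78
df = (2−1)(3−1) = 2. Since 4.78 > 4.605, reject the null hypothesis of independence at α = 0.1.

4.78; reject H₀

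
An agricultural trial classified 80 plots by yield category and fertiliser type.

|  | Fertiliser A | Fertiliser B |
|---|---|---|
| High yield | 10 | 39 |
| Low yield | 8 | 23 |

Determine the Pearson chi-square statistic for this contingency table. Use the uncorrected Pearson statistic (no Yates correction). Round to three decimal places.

Row totals: 49, 31. Column totals: 18, 62. Grand total N = 80.
Expected counts (row total × column total / N):
  High yield, Fertiliser A: 49×18/80 = 11.0250
  High yield, Fertiliser B: 49×62/80 = 37.9750
  Low yield, Fertiliser A: 31×18/80 = 6.9750
  Low yield, Fertiliser B: 31×62/80 = 24.0250
Contributions (O − E)²/E:
  (10 − 11.0250)²/11.0250 = 0.0953
  (39 − 37.9750)²/37.9750 = 0.0277
  (8 − 6.9750)²/6.9750 = 0.1506
  (23 − 24.0250)²/24.0250 = 0.0437
χ² = 0.0953 + 0.0277 + 0.1506 + 0.0437 = 0.317

0.317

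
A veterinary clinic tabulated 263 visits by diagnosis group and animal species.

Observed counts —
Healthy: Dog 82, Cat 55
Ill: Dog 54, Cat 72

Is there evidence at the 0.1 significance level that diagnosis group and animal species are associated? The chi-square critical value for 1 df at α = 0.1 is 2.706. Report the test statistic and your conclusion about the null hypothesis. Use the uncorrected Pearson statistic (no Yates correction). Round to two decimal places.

7.59; reject H₀

Row totals: 137, 126. Column totals: 136, 127. Grand total N = 263.
Expected counts (row total × column total / N):
  Healthy, Dog: 137×136/263 = 70.844
  Healthy, Cat: 137×127/263 = 66.156
  Ill, Dog: 126×136/263 = 65.156
  Ill, Cat: 126×127/263 = 60.844
Contributions (O − E)²/E:
  (82 − 70.844)²/70.844 = 1.7568
  (55 − 66.156)²/66.156 = 1.8813
  (54 − 65.156)²/65.156 = 1.9101
  (72 − 60.844)²/60.844 = 2.0455
χ² = 1.7568 + 1.8813 + 1.9101 + 2.0455 = 7.59
df = (2−1)(2−1) = 1. Since 7.59 > 2.706, reject the null hypothesis of independence at α = 0.1.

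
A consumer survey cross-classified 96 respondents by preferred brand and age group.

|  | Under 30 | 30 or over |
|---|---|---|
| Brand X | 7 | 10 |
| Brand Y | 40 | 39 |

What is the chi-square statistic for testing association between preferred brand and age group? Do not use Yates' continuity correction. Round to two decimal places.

Row totals: 17, 79. Column totals: 47, 49. Grand total N = 96.
Expected counts (row total × column total / N):
  Brand X, Under 30: 17×47/96 = 8.323
  Brand X, 30 or over: 17×49/96 = 8.677
  Brand Y, Under 30: 79×47/96 = 38.677
  Brand Y, 30 or over: 79×49/96 = 40.323
Contributions (O − E)²/E:
  (7 − 8.323)²/8.323 = 0.2103
  (10 − 8.677)²/8.677 = 0.2017
  (40 − 38.677)²/38.677 = 0.0453
  (39 − 40.323)²/40.323 = 0.0434
χ² = 0.2103 + 0.2017 + 0.0453 + 0.0434 = 0.50

0.50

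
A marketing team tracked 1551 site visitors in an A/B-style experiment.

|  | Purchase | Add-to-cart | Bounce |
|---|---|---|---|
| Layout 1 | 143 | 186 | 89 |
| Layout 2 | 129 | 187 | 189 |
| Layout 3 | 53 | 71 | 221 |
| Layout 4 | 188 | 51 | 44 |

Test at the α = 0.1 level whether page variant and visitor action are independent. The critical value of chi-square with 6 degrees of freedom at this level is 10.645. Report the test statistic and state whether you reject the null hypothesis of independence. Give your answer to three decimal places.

Row totals: 418, 505, 345, 283. Column totals: 513, 495, 543. Grand total N = 1551.
Expected counts (row total × column total / N):
  Layout 1, Purchase: 418×513/1551 = 138.2553
  Layout 1, Add-to-cart: 418×495/1551 = 133.4043
  Layout 1, Bounce: 418×543/1551 = 146.3404
  Layout 2, Purchase: 505×513/1551 = 167.0309
  Layout 2, Add-to-cart: 505×495/1551 = 161.1702
  Layout 2, Bounce: 505×543/1551 = 176.7988
  Layout 3, Purchase: 345×513/1551 = 114.1103
  Layout 3, Add-to-cart: 345×495/1551 = 110.1064
  Layout 3, Bounce: 345×543/1551 = 120.7834
  Layout 4, Purchase: 283×513/1551 = 93.6035
  Layout 4, Add-to-cart: 283×495/1551 = 90.3191
  Layout 4, Bounce: 283×543/1551 = 99.0774
Contributions (O − E)²/E:
  (143 − 138.2553)²/138.2553 = 0.1628
  (186 − 133.4043)²/133.4043 = 20.7363
  (89 − 146.3404)²/146.3404 = 22.4676
  (129 − 167.0309)²/167.0309 = 8.6592
  (187 − 161.1702)²/161.1702 = 4.1396
  (189 − 176.7988)²/176.7988 = 0.8420
  (53 − 114.1103)²/114.1103 = 32.7268
  (71 − 110.1064)²/110.1064 = 13.8894
  (221 − 120.7834)²/120.7834 = 83.1519
  (188 − 93.6035)²/93.6035 = 95.1962
  (51 − 90.3191)²/90.3191 = 17.1170
  (44 − 99.0774)²/99.0774 = 30.6177
χ² = 0.1628 + 20.7363 + 22.4676 + 8.6592 + 4.1396 + 0.8420 + 32.7268 + 13.8894 + 83.1519 + 95.1962 + 17.1170 + 30.6177 = 329.707
df = (4−1)(3−1) = 6. Since 329.707 > 10.645, reject the null hypothesis of independence at α = 0.1.

329.707; reject H₀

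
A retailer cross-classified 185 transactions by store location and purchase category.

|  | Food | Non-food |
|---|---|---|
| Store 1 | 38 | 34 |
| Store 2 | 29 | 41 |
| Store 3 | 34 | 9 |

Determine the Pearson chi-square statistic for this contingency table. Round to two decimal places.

Row totals: 72, 70, 43. Column totals: 101, 84. Grand total N = 185.
Expected counts (row total × column total / N):
  Store 1, Food: 72×101/185 = 39.308
  Store 1, Non-food: 72×84/185 = 32.692
  Store 2, Food: 70×101/185 = 38.216
  Store 2, Non-food: 70×84/185 = 31.784
  Store 3, Food: 43×101/185 = 23.476
  Store 3, Non-food: 43×84/185 = 19.524
Contributions (O − E)²/E:
  (38 − 39.308)²/39.308 = 0.0435
  (34 − 32.692)²/32.692 = 0.0523
  (29 − 38.216)²/38.216 = 2.2225
  (41 − 31.784)²/31.784 = 2.6722
  (34 − 23.476)²/23.476 = 4.7178
  (9 − 19.524)²/19.524 = 5.6727
χ² = 0.0435 + 0.0523 + 2.2225 + 2.6722 + 4.7178 + 5.6727 = 15.38

15.38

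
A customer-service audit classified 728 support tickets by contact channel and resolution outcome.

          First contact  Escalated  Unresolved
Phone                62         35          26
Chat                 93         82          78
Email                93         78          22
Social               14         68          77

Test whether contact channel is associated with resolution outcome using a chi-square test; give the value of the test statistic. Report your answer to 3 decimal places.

99.335

Row totals: 123, 253, 193, 159. Column totals: 262, 263, 203. Grand total N = 728.
Expected counts (row total × column total / N):
  Phone, First contact: 123×262/728 = 44.2665
  Phone, Escalated: 123×263/728 = 44.4354
  Phone, Unresolved: 123×203/728 = 34.2981
  Chat, First contact: 253×262/728 = 91.0522
  Chat, Escalated: 253×263/728 = 91.3997
  Chat, Unresolved: 253×203/728 = 70.5481
  Email, First contact: 193×262/728 = 69.4588
  Email, Escalated: 193×263/728 = 69.7239
  Email, Unresolved: 193×203/728 = 53.8173
  Social, First contact: 159×262/728 = 57.2225
  Social, Escalated: 159×263/728 = 57.4409
  Social, Unresolved: 159×203/728 = 44.3365
Contributions (O − E)²/E:
  (62 − 44.2665)²/44.2665 = 7.1042
  (35 − 44.4354)²/44.4354 = 2.0035
  (26 − 34.2981)²/34.2981 = 2.0076
  (93 − 91.0522)²/91.0522 = 0.0417
  (82 − 91.3997)²/91.3997 = 0.9667
  (78 − 70.5481)²/70.5481 = 0.7871
  (93 − 69.4588)²/69.4588 = 7.9787
  (78 − 69.7239)²/69.7239 = 0.9824
  (22 − 53.8173)²/53.8173 = 18.8107
  (14 − 57.2225)²/57.2225 = 32.6477
  (68 − 57.4409)²/57.4409 = 1.9410
  (77 − 44.3365)²/44.3365 = 24.0638
χ² = 7.1042 + 2.0035 + 2.0076 + 0.0417 + 0.9667 + 0.7871 + 7.9787 + 0.9824 + 18.8107 + 32.6477 + 1.9410 + 24.0638 = 99.335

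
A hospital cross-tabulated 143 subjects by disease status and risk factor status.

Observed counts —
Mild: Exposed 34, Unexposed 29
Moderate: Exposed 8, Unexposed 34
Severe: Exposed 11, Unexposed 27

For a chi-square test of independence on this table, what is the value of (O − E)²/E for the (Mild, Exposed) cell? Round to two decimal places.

4.86

Row total (Mild) = 63; column total (Exposed) = 53; N = 143.
Expected count E = 63 × 53 / 143 = 23.3497.
Contribution = (O − E)²/E = (34 − 23.3497)² / 23.3497 = 4.86.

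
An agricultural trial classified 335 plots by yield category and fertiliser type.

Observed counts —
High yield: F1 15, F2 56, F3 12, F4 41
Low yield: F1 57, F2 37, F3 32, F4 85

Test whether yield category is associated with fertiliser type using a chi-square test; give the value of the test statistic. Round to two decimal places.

Row totals: 124, 211. Column totals: 72, 93, 44, 126. Grand total N = 335.
Expected counts (row total × column total / N):
  High yield, F1: 124×72/335 = 26.651
  High yield, F2: 124×93/335 = 34.424
  High yield, F3: 124×44/335 = 16.287
  High yield, F4: 124×126/335 = 46.639
  Low yield, F1: 211×72/335 = 45.349
  Low yield, F2: 211×93/335 = 58.576
  Low yield, F3: 211×44/335 = 27.713
  Low yield, F4: 211×126/335 = 79.361
Contributions (O − E)²/E:
  (15 − 26.651)²/26.651 = 5.0935
  (56 − 34.424)²/34.424 = 13.5232
  (12 − 16.287)²/16.287 = 1.1284
  (41 − 46.639)²/46.639 = 0.6818
  (57 − 45.349)²/45.349 = 2.9934
  (37 − 58.576)²/58.576 = 7.9473
  (32 − 27.713)²/27.713 = 0.6632
  (85 − 79.361)²/79.361 = 0.4007
χ² = 5.0935 + 13.5232 + 1.1284 + 0.6818 + 2.9934 + 7.9473 + 0.6632 + 0.4007 = 32.43

32.43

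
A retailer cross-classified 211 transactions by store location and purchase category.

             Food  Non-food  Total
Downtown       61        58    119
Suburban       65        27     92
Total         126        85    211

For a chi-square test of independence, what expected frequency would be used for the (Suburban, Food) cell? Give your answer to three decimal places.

Row total (Suburban) = 92; column total (Food) = 126; grand total N = 211.
Expected count = (row total × column total) / N = 92 × 126 / 211 = 54.938.

54.938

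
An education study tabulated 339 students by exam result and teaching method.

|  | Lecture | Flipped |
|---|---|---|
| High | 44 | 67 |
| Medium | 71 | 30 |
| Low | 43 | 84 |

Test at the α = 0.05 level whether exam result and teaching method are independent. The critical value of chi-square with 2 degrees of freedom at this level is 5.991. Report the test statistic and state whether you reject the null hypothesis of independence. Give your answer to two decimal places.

33.24; reject H₀

Row totals: 111, 101, 127. Column totals: 158, 181. Grand total N = 339.
Expected counts (row total × column total / N):
  High, Lecture: 111×158/339 = 51.735
  High, Flipped: 111×181/339 = 59.265
  Medium, Lecture: 101×158/339 = 47.074
  Medium, Flipped: 101×181/339 = 53.926
  Low, Lecture: 127×158/339 = 59.192
  Low, Flipped: 127×181/339 = 67.808
Contributions (O − E)²/E:
  (44 − 51.735)²/51.735 = 1.1565
  (67 − 59.265)²/59.265 = 1.0095
  (71 − 47.074)²/47.074 = 12.1607
  (30 − 53.926)²/53.926 = 10.6155
  (43 − 59.192)²/59.192 = 4.4293
  (84 − 67.808)²/67.808 = 3.8665
χ² = 1.1565 + 1.0095 + 12.1607 + 10.6155 + 4.4293 + 3.8665 = 33.24
df = (3−1)(2−1) = 2. Since 33.24 > 5.991, reject the null hypothesis of independence at α = 0.05.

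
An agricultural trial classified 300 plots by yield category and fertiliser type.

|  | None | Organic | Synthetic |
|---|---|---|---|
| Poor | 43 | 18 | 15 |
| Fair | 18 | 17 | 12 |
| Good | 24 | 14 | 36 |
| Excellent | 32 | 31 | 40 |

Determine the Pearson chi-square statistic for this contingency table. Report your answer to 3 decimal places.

Row totals: 76, 47, 74, 103. Column totals: 117, 80, 103. Grand total N = 300.
Expected counts (row total × column total / N):
  Poor, None: 76×117/300 = 29.6400
  Poor, Organic: 76×80/300 = 20.2667
  Poor, Synthetic: 76×103/300 = 26.0933
  Fair, None: 47×117/300 = 18.3300
  Fair, Organic: 47×80/300 = 12.5333
  Fair, Synthetic: 47×103/300 = 16.1367
  Good, None: 74×117/300 = 28.8600
  Good, Organic: 74×80/300 = 19.7333
  Good, Synthetic: 74×103/300 = 25.4067
  Excellent, None: 103×117/300 = 40.1700
  Excellent, Organic: 103×80/300 = 27.4667
  Excellent, Synthetic: 103×103/300 = 35.3633
Contributions (O − E)²/E:
  (43 − 29.6400)²/29.6400 = 6.0219
  (18 − 20.2667)²/20.2667 = 0.2535
  (15 − 26.0933)²/26.0933 = 4.7162
  (18 − 18.3300)²/18.3300 = 0.0059
  (17 − 12.5333)²/12.5333 = 1.5919
  (12 − 16.1367)²/16.1367 = 1.0605
  (24 − 28.8600)²/28.8600 = 0.8184
  (14 − 19.7333)²/19.7333 = 1.6657
  (36 − 25.4067)²/25.4067 = 4.4169
  (32 − 40.1700)²/40.1700 = 1.6617
  (31 − 27.4667)²/27.4667 = 0.4545
  (40 − 35.3633)²/35.3633 = 0.6079
χ² = 6.0219 + 0.2535 + 4.7162 + 0.0059 + 1.5919 + 1.0605 + 0.8184 + 1.6657 + 4.4169 + 1.6617 + 0.4545 + 0.6079 = 23.275

23.275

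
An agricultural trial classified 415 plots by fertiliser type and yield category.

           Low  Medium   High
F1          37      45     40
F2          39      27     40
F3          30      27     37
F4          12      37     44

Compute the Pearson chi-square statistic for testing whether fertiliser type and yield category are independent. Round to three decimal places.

18.180

Row totals: 122, 106, 94, 93. Column totals: 118, 136, 161. Grand total N = 415.
Expected counts (row total × column total / N):
  F1, Low: 122×118/415 = 34.6892
  F1, Medium: 122×136/415 = 39.9807
  F1, High: 122×161/415 = 47.3301
  F2, Low: 106×118/415 = 30.1398
  F2, Medium: 106×136/415 = 34.7373
  F2, High: 106×161/415 = 41.1229
  F3, Low: 94×118/415 = 26.7277
  F3, Medium: 94×136/415 = 30.8048
  F3, High: 94×161/415 = 36.4675
  F4, Low: 93×118/415 = 26.4434
  F4, Medium: 93×136/415 = 30.4771
  F4, High: 93×161/415 = 36.0795
Contributions (O − E)²/E:
  (37 − 34.6892)²/34.6892 = 0.1539
  (45 − 39.9807)²/39.9807 = 0.6301
  (40 − 47.3301)²/47.3301 = 1.1352
  (39 − 30.1398)²/30.1398 = 2.6046
  (27 − 34.7373)²/34.7373 = 1.7234
  (40 − 41.1229)²/41.1229 = 0.0307
  (30 − 26.7277)²/26.7277 = 0.4006
  (27 − 30.8048)²/30.8048 = 0.4699
  (37 − 36.4675)²/36.4675 = 0.0078
  (12 − 26.4434)²/26.4434 = 7.8890
  (37 − 30.4771)²/30.4771 = 1.3961
  (44 − 36.0795)²/36.0795 = 1.7388
χ² = 0.1539 + 0.6301 + 1.1352 + 2.6046 + 1.7234 + 0.0307 + 0.4006 + 0.4699 + 0.0078 + 7.8890 + 1.3961 + 1.7388 = 18.180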